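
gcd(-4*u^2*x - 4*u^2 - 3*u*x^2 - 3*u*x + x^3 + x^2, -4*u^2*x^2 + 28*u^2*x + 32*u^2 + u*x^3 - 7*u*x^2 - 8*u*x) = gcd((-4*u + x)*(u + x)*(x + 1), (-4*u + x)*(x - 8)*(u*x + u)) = -4*u*x - 4*u + x^2 + x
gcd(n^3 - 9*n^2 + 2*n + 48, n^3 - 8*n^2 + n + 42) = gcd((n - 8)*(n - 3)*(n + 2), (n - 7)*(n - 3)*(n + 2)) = n^2 - n - 6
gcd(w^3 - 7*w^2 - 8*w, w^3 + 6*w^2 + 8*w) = w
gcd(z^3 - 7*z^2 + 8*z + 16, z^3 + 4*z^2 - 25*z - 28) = z^2 - 3*z - 4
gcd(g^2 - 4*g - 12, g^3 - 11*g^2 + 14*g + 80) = g + 2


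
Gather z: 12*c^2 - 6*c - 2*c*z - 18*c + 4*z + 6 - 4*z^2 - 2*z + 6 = 12*c^2 - 24*c - 4*z^2 + z*(2 - 2*c) + 12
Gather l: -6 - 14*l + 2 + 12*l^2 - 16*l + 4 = 12*l^2 - 30*l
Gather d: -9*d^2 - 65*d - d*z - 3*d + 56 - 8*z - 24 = -9*d^2 + d*(-z - 68) - 8*z + 32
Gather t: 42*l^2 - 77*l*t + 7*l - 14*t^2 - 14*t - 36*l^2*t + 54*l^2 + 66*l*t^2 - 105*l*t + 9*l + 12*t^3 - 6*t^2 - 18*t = 96*l^2 + 16*l + 12*t^3 + t^2*(66*l - 20) + t*(-36*l^2 - 182*l - 32)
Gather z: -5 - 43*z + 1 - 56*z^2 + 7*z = -56*z^2 - 36*z - 4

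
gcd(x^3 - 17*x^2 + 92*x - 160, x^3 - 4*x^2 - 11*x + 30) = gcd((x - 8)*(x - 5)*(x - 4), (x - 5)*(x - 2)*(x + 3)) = x - 5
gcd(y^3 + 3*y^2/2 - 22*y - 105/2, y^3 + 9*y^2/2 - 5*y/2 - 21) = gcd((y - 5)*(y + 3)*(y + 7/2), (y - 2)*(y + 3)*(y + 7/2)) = y^2 + 13*y/2 + 21/2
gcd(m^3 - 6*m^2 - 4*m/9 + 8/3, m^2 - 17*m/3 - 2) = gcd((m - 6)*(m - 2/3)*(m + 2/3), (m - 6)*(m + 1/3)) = m - 6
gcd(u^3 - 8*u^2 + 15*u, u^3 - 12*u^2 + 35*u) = u^2 - 5*u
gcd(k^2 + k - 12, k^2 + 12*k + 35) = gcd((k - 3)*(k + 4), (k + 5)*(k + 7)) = 1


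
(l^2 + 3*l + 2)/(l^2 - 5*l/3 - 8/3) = 3*(l + 2)/(3*l - 8)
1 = 1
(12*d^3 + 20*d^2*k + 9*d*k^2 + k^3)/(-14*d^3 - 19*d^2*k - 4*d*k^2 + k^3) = (-6*d - k)/(7*d - k)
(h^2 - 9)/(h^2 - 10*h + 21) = (h + 3)/(h - 7)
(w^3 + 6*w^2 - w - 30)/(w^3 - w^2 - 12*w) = (w^2 + 3*w - 10)/(w*(w - 4))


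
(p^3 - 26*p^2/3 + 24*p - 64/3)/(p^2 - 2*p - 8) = (3*p^2 - 14*p + 16)/(3*(p + 2))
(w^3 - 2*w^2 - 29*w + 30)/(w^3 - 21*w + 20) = (w - 6)/(w - 4)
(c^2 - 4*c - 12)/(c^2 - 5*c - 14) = (c - 6)/(c - 7)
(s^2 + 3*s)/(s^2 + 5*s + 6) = s/(s + 2)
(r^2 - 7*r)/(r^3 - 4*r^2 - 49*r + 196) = r/(r^2 + 3*r - 28)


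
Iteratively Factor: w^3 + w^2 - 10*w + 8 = (w + 4)*(w^2 - 3*w + 2) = (w - 2)*(w + 4)*(w - 1)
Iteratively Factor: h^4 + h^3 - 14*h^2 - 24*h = (h + 3)*(h^3 - 2*h^2 - 8*h) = (h - 4)*(h + 3)*(h^2 + 2*h) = (h - 4)*(h + 2)*(h + 3)*(h)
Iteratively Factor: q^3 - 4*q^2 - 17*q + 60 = (q + 4)*(q^2 - 8*q + 15) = (q - 3)*(q + 4)*(q - 5)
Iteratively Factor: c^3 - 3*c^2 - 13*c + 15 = (c + 3)*(c^2 - 6*c + 5) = (c - 1)*(c + 3)*(c - 5)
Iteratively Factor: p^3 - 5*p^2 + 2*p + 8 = (p + 1)*(p^2 - 6*p + 8) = (p - 2)*(p + 1)*(p - 4)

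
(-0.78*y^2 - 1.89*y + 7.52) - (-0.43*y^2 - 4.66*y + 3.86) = -0.35*y^2 + 2.77*y + 3.66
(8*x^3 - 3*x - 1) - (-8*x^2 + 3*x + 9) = 8*x^3 + 8*x^2 - 6*x - 10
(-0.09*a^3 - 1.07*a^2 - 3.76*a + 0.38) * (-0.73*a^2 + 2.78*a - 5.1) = 0.0657*a^5 + 0.5309*a^4 + 0.2292*a^3 - 5.2732*a^2 + 20.2324*a - 1.938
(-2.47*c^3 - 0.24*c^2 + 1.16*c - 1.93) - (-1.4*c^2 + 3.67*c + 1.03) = -2.47*c^3 + 1.16*c^2 - 2.51*c - 2.96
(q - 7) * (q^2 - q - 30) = q^3 - 8*q^2 - 23*q + 210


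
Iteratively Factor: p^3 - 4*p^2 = (p - 4)*(p^2) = p*(p - 4)*(p)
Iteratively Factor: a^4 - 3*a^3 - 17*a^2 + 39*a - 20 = (a - 1)*(a^3 - 2*a^2 - 19*a + 20) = (a - 5)*(a - 1)*(a^2 + 3*a - 4) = (a - 5)*(a - 1)*(a + 4)*(a - 1)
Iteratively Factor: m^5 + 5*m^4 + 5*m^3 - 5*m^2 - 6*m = (m - 1)*(m^4 + 6*m^3 + 11*m^2 + 6*m) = (m - 1)*(m + 3)*(m^3 + 3*m^2 + 2*m) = m*(m - 1)*(m + 3)*(m^2 + 3*m + 2) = m*(m - 1)*(m + 2)*(m + 3)*(m + 1)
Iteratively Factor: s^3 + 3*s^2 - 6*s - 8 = (s + 1)*(s^2 + 2*s - 8) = (s - 2)*(s + 1)*(s + 4)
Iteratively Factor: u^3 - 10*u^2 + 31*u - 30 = (u - 5)*(u^2 - 5*u + 6) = (u - 5)*(u - 2)*(u - 3)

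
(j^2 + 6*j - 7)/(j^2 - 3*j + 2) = (j + 7)/(j - 2)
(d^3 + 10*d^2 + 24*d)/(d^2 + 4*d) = d + 6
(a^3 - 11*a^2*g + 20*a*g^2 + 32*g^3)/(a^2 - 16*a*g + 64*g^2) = (a^2 - 3*a*g - 4*g^2)/(a - 8*g)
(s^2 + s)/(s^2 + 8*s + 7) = s/(s + 7)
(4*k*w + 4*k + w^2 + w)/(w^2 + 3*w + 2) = (4*k + w)/(w + 2)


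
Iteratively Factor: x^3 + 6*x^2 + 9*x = (x)*(x^2 + 6*x + 9) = x*(x + 3)*(x + 3)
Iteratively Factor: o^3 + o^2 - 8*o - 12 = (o + 2)*(o^2 - o - 6) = (o + 2)^2*(o - 3)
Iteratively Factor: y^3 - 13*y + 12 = (y + 4)*(y^2 - 4*y + 3) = (y - 1)*(y + 4)*(y - 3)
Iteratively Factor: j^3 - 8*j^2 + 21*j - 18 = (j - 3)*(j^2 - 5*j + 6) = (j - 3)*(j - 2)*(j - 3)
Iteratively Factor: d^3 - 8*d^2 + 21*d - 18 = (d - 3)*(d^2 - 5*d + 6) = (d - 3)*(d - 2)*(d - 3)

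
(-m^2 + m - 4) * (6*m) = -6*m^3 + 6*m^2 - 24*m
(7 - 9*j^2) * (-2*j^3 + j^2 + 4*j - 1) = 18*j^5 - 9*j^4 - 50*j^3 + 16*j^2 + 28*j - 7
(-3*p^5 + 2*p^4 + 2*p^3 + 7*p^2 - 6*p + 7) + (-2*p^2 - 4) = -3*p^5 + 2*p^4 + 2*p^3 + 5*p^2 - 6*p + 3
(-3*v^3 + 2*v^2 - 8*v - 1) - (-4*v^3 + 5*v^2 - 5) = v^3 - 3*v^2 - 8*v + 4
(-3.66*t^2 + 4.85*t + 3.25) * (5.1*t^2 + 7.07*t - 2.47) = -18.666*t^4 - 1.1412*t^3 + 59.9047*t^2 + 10.998*t - 8.0275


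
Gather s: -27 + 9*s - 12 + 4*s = 13*s - 39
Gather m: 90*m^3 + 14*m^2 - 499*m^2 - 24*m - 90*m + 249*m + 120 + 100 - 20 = 90*m^3 - 485*m^2 + 135*m + 200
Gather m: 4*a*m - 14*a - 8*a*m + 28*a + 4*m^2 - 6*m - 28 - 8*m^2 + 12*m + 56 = 14*a - 4*m^2 + m*(6 - 4*a) + 28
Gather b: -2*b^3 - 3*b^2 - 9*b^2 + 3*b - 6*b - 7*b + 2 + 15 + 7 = -2*b^3 - 12*b^2 - 10*b + 24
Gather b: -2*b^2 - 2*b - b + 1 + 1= -2*b^2 - 3*b + 2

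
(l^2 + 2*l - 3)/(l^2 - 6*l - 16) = (-l^2 - 2*l + 3)/(-l^2 + 6*l + 16)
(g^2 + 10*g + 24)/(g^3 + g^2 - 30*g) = (g + 4)/(g*(g - 5))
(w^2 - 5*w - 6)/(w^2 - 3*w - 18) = (w + 1)/(w + 3)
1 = 1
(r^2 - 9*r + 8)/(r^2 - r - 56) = (r - 1)/(r + 7)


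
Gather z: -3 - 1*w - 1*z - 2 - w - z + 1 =-2*w - 2*z - 4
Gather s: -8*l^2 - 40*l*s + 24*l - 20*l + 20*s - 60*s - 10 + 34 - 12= -8*l^2 + 4*l + s*(-40*l - 40) + 12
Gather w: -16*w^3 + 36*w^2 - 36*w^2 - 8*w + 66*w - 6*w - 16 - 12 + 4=-16*w^3 + 52*w - 24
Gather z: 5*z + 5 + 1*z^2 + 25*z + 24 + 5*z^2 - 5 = 6*z^2 + 30*z + 24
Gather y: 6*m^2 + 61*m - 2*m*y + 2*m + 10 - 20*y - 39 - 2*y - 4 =6*m^2 + 63*m + y*(-2*m - 22) - 33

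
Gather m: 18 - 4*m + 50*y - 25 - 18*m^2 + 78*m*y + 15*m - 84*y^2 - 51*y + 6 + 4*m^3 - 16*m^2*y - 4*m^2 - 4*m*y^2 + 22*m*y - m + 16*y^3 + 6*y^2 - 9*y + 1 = 4*m^3 + m^2*(-16*y - 22) + m*(-4*y^2 + 100*y + 10) + 16*y^3 - 78*y^2 - 10*y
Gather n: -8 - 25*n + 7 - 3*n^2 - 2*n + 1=-3*n^2 - 27*n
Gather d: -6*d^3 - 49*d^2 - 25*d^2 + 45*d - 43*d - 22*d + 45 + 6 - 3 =-6*d^3 - 74*d^2 - 20*d + 48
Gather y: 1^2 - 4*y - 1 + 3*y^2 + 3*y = 3*y^2 - y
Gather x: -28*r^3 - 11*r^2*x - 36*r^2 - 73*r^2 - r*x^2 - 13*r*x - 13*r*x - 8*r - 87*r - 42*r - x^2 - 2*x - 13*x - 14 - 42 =-28*r^3 - 109*r^2 - 137*r + x^2*(-r - 1) + x*(-11*r^2 - 26*r - 15) - 56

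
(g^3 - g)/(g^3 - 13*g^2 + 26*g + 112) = (g^3 - g)/(g^3 - 13*g^2 + 26*g + 112)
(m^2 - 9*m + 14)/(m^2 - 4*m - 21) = (m - 2)/(m + 3)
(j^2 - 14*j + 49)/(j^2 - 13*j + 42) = (j - 7)/(j - 6)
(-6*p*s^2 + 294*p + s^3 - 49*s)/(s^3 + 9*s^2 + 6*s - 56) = (-6*p*s + 42*p + s^2 - 7*s)/(s^2 + 2*s - 8)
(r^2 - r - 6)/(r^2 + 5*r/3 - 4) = 3*(r^2 - r - 6)/(3*r^2 + 5*r - 12)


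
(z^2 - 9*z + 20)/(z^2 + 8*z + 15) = (z^2 - 9*z + 20)/(z^2 + 8*z + 15)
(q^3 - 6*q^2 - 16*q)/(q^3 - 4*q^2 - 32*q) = (q + 2)/(q + 4)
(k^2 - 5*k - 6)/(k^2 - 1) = (k - 6)/(k - 1)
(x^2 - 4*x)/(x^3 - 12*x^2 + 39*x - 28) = x/(x^2 - 8*x + 7)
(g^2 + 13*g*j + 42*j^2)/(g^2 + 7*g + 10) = (g^2 + 13*g*j + 42*j^2)/(g^2 + 7*g + 10)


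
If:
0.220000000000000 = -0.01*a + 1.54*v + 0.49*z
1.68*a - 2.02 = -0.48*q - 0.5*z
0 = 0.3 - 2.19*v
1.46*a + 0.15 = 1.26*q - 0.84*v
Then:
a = 0.85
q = 1.20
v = 0.14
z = 0.04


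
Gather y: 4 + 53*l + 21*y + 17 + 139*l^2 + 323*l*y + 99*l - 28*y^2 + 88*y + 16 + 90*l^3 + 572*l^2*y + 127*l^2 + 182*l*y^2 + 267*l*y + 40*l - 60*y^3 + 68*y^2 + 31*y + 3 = 90*l^3 + 266*l^2 + 192*l - 60*y^3 + y^2*(182*l + 40) + y*(572*l^2 + 590*l + 140) + 40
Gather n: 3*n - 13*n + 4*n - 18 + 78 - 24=36 - 6*n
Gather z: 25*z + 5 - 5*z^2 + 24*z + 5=-5*z^2 + 49*z + 10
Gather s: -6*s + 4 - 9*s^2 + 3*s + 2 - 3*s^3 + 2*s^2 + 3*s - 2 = -3*s^3 - 7*s^2 + 4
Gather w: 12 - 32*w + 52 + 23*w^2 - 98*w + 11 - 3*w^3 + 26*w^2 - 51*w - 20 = -3*w^3 + 49*w^2 - 181*w + 55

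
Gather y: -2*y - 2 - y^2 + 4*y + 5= -y^2 + 2*y + 3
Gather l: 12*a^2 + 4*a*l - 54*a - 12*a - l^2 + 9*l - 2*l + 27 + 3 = 12*a^2 - 66*a - l^2 + l*(4*a + 7) + 30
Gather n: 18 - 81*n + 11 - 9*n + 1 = 30 - 90*n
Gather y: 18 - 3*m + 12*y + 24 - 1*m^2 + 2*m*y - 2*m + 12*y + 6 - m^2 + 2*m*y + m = -2*m^2 - 4*m + y*(4*m + 24) + 48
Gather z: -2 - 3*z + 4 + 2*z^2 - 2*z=2*z^2 - 5*z + 2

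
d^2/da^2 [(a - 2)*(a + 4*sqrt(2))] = 2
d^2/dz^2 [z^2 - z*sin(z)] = z*sin(z) - 2*cos(z) + 2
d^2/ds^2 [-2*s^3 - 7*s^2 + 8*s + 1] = -12*s - 14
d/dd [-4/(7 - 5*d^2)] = -40*d/(5*d^2 - 7)^2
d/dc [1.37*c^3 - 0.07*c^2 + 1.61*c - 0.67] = 4.11*c^2 - 0.14*c + 1.61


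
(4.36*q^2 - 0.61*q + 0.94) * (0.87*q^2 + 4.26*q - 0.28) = 3.7932*q^4 + 18.0429*q^3 - 3.0016*q^2 + 4.1752*q - 0.2632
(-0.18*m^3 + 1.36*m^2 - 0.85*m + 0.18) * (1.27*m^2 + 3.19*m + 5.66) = -0.2286*m^5 + 1.153*m^4 + 2.2401*m^3 + 5.2147*m^2 - 4.2368*m + 1.0188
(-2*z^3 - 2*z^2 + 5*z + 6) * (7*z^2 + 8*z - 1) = -14*z^5 - 30*z^4 + 21*z^3 + 84*z^2 + 43*z - 6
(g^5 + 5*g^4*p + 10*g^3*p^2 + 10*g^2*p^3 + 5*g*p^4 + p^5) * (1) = g^5 + 5*g^4*p + 10*g^3*p^2 + 10*g^2*p^3 + 5*g*p^4 + p^5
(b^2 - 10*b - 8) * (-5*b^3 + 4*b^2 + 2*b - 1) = -5*b^5 + 54*b^4 + 2*b^3 - 53*b^2 - 6*b + 8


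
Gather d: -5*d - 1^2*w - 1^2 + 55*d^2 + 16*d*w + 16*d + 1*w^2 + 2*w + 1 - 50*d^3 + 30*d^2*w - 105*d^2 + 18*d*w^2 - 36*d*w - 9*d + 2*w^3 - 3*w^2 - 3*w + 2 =-50*d^3 + d^2*(30*w - 50) + d*(18*w^2 - 20*w + 2) + 2*w^3 - 2*w^2 - 2*w + 2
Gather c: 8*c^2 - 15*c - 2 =8*c^2 - 15*c - 2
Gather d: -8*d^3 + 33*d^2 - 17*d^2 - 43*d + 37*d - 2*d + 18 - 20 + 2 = -8*d^3 + 16*d^2 - 8*d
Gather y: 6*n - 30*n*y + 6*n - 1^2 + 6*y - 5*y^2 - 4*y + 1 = 12*n - 5*y^2 + y*(2 - 30*n)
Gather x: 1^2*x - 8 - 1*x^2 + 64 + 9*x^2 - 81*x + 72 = 8*x^2 - 80*x + 128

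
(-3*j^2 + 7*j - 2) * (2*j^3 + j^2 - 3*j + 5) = -6*j^5 + 11*j^4 + 12*j^3 - 38*j^2 + 41*j - 10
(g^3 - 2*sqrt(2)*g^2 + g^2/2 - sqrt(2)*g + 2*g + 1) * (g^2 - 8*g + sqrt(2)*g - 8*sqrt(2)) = g^5 - 15*g^4/2 - sqrt(2)*g^4 - 6*g^3 + 15*sqrt(2)*g^3/2 + 6*sqrt(2)*g^2 + 15*g^2 - 15*sqrt(2)*g + 8*g - 8*sqrt(2)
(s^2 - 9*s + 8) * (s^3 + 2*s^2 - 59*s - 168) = s^5 - 7*s^4 - 69*s^3 + 379*s^2 + 1040*s - 1344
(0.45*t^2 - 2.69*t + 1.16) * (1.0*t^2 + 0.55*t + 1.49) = 0.45*t^4 - 2.4425*t^3 + 0.351*t^2 - 3.3701*t + 1.7284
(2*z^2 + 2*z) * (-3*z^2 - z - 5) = -6*z^4 - 8*z^3 - 12*z^2 - 10*z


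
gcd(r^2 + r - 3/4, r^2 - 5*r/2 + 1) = r - 1/2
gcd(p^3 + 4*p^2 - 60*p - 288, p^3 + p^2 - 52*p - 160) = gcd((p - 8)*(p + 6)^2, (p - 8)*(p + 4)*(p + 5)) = p - 8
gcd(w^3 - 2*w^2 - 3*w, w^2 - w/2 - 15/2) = w - 3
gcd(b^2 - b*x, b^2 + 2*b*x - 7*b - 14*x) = 1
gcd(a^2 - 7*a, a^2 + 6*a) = a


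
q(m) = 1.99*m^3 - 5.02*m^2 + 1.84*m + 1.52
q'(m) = 5.97*m^2 - 10.04*m + 1.84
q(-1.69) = -25.53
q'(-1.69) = 35.86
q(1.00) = 0.33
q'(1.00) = -2.23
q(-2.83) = -89.00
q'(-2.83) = 78.07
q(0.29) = 1.68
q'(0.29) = -0.57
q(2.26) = 3.01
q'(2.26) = 9.64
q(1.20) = -0.06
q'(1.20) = -1.61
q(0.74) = 0.94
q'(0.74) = -2.32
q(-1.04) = -8.06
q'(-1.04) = 18.74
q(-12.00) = -4182.16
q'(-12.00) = 982.00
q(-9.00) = -1872.37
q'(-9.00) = 575.77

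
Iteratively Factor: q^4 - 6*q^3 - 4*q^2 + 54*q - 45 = (q - 3)*(q^3 - 3*q^2 - 13*q + 15) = (q - 3)*(q + 3)*(q^2 - 6*q + 5) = (q - 5)*(q - 3)*(q + 3)*(q - 1)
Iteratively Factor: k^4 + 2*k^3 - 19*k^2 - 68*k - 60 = (k + 2)*(k^3 - 19*k - 30) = (k + 2)^2*(k^2 - 2*k - 15) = (k + 2)^2*(k + 3)*(k - 5)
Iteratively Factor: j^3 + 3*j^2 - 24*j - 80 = (j + 4)*(j^2 - j - 20) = (j - 5)*(j + 4)*(j + 4)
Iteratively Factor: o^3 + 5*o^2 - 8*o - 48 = (o - 3)*(o^2 + 8*o + 16) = (o - 3)*(o + 4)*(o + 4)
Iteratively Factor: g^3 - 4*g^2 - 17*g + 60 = (g - 5)*(g^2 + g - 12) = (g - 5)*(g + 4)*(g - 3)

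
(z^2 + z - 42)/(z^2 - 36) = (z + 7)/(z + 6)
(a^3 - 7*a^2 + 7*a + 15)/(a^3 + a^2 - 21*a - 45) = (a^2 - 2*a - 3)/(a^2 + 6*a + 9)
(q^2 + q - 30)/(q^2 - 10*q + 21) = (q^2 + q - 30)/(q^2 - 10*q + 21)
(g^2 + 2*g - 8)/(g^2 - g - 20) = (g - 2)/(g - 5)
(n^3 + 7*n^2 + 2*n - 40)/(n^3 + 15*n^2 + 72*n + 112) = (n^2 + 3*n - 10)/(n^2 + 11*n + 28)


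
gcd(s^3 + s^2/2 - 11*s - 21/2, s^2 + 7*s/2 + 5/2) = s + 1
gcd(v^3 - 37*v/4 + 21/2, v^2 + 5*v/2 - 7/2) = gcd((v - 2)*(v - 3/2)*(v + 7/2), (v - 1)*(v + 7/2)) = v + 7/2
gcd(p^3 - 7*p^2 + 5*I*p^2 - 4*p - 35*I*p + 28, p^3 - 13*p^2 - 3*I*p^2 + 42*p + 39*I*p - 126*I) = p - 7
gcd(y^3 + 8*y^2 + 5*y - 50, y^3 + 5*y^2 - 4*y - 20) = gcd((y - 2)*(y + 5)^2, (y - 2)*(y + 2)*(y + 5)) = y^2 + 3*y - 10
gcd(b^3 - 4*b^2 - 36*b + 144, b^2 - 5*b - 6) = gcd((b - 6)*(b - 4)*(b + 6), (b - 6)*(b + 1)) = b - 6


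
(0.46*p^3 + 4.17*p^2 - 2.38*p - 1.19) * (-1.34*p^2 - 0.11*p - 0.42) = -0.6164*p^5 - 5.6384*p^4 + 2.5373*p^3 + 0.105*p^2 + 1.1305*p + 0.4998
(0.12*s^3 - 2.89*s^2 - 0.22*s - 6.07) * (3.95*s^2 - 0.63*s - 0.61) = 0.474*s^5 - 11.4911*s^4 + 0.8785*s^3 - 22.075*s^2 + 3.9583*s + 3.7027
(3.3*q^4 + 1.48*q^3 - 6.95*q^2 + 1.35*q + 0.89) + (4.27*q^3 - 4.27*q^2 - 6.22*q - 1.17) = 3.3*q^4 + 5.75*q^3 - 11.22*q^2 - 4.87*q - 0.28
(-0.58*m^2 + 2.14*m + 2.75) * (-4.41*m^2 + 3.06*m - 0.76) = 2.5578*m^4 - 11.2122*m^3 - 5.1383*m^2 + 6.7886*m - 2.09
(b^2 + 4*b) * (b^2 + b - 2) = b^4 + 5*b^3 + 2*b^2 - 8*b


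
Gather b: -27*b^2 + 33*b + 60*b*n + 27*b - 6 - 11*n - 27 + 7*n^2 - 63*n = -27*b^2 + b*(60*n + 60) + 7*n^2 - 74*n - 33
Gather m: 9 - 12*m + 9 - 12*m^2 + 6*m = -12*m^2 - 6*m + 18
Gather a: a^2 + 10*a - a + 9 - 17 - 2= a^2 + 9*a - 10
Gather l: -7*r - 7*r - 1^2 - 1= -14*r - 2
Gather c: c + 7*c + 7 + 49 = 8*c + 56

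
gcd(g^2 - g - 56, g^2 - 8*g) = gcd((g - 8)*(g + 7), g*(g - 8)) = g - 8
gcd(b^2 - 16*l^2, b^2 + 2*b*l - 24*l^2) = b - 4*l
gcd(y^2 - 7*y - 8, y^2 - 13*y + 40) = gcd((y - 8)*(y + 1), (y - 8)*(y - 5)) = y - 8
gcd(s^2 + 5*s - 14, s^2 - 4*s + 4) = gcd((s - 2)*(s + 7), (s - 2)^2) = s - 2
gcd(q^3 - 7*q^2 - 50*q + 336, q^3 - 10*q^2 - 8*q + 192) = q^2 - 14*q + 48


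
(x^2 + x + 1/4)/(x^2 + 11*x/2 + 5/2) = (x + 1/2)/(x + 5)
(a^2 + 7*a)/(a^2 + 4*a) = (a + 7)/(a + 4)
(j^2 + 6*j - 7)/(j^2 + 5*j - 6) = (j + 7)/(j + 6)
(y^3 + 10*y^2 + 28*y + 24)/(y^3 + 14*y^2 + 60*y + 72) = (y + 2)/(y + 6)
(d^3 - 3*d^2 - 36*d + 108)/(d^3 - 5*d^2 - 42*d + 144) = (d - 6)/(d - 8)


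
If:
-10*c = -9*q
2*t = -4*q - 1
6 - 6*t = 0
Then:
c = -27/40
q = -3/4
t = 1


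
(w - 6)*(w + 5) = w^2 - w - 30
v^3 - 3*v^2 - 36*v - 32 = (v - 8)*(v + 1)*(v + 4)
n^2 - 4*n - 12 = (n - 6)*(n + 2)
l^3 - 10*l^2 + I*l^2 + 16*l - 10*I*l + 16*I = (l - 8)*(l - 2)*(l + I)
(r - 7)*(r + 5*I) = r^2 - 7*r + 5*I*r - 35*I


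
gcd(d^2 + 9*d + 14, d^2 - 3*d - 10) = d + 2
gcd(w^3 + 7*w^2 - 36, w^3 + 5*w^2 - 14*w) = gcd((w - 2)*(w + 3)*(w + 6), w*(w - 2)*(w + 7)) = w - 2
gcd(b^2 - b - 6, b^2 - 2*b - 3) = b - 3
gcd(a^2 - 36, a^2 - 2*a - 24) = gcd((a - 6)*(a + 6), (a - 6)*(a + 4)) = a - 6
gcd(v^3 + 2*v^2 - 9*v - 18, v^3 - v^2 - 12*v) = v + 3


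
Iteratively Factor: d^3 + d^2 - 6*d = (d - 2)*(d^2 + 3*d) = (d - 2)*(d + 3)*(d)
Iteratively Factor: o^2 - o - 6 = (o - 3)*(o + 2)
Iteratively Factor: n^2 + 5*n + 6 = (n + 2)*(n + 3)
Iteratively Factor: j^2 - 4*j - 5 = (j - 5)*(j + 1)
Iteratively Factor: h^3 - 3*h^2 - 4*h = (h + 1)*(h^2 - 4*h) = (h - 4)*(h + 1)*(h)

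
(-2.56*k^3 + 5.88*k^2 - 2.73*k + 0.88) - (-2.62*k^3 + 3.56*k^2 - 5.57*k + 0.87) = 0.0600000000000001*k^3 + 2.32*k^2 + 2.84*k + 0.01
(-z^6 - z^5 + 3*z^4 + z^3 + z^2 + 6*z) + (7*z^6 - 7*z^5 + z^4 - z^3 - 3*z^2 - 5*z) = 6*z^6 - 8*z^5 + 4*z^4 - 2*z^2 + z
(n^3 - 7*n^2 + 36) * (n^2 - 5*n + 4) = n^5 - 12*n^4 + 39*n^3 + 8*n^2 - 180*n + 144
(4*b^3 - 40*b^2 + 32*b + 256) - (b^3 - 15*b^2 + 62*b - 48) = 3*b^3 - 25*b^2 - 30*b + 304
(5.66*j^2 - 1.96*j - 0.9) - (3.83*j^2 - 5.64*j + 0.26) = 1.83*j^2 + 3.68*j - 1.16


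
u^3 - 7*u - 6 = (u - 3)*(u + 1)*(u + 2)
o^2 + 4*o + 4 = (o + 2)^2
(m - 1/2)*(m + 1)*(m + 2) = m^3 + 5*m^2/2 + m/2 - 1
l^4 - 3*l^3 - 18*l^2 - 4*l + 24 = (l - 6)*(l - 1)*(l + 2)^2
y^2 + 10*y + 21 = (y + 3)*(y + 7)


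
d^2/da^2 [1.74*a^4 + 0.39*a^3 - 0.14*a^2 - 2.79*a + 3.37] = 20.88*a^2 + 2.34*a - 0.28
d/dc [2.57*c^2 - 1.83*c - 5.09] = 5.14*c - 1.83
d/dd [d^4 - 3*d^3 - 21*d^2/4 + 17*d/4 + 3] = 4*d^3 - 9*d^2 - 21*d/2 + 17/4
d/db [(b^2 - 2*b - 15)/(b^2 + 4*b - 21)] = 6*(b^2 - 2*b + 17)/(b^4 + 8*b^3 - 26*b^2 - 168*b + 441)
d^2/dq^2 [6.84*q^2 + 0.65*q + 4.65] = 13.6800000000000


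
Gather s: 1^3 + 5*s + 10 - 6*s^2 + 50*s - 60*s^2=-66*s^2 + 55*s + 11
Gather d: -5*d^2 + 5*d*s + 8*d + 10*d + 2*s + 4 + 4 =-5*d^2 + d*(5*s + 18) + 2*s + 8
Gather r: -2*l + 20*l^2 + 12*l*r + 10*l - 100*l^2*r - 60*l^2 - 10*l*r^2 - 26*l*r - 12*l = -40*l^2 - 10*l*r^2 - 4*l + r*(-100*l^2 - 14*l)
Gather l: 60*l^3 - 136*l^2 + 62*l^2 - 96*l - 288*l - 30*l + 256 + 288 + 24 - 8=60*l^3 - 74*l^2 - 414*l + 560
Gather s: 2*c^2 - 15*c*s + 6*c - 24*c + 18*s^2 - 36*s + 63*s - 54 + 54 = 2*c^2 - 18*c + 18*s^2 + s*(27 - 15*c)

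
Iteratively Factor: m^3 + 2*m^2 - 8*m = (m - 2)*(m^2 + 4*m) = (m - 2)*(m + 4)*(m)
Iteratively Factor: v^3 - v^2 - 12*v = (v - 4)*(v^2 + 3*v) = v*(v - 4)*(v + 3)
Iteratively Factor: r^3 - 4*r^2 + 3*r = (r)*(r^2 - 4*r + 3) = r*(r - 1)*(r - 3)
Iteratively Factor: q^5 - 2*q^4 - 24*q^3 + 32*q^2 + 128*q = (q + 4)*(q^4 - 6*q^3 + 32*q) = (q - 4)*(q + 4)*(q^3 - 2*q^2 - 8*q) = (q - 4)^2*(q + 4)*(q^2 + 2*q) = (q - 4)^2*(q + 2)*(q + 4)*(q)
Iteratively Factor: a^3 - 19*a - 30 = (a - 5)*(a^2 + 5*a + 6) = (a - 5)*(a + 3)*(a + 2)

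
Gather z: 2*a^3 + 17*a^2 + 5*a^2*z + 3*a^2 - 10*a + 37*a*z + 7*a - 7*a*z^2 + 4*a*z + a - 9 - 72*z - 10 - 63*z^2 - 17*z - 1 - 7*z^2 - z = 2*a^3 + 20*a^2 - 2*a + z^2*(-7*a - 70) + z*(5*a^2 + 41*a - 90) - 20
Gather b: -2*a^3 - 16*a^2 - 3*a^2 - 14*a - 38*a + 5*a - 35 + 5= -2*a^3 - 19*a^2 - 47*a - 30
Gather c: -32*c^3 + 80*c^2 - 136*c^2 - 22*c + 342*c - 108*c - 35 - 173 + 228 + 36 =-32*c^3 - 56*c^2 + 212*c + 56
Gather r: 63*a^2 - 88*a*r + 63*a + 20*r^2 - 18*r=63*a^2 + 63*a + 20*r^2 + r*(-88*a - 18)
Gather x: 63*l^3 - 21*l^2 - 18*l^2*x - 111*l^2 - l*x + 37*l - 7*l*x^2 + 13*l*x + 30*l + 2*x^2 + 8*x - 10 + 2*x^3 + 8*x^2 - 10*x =63*l^3 - 132*l^2 + 67*l + 2*x^3 + x^2*(10 - 7*l) + x*(-18*l^2 + 12*l - 2) - 10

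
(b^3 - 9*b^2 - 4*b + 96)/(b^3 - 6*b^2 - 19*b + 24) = (b - 4)/(b - 1)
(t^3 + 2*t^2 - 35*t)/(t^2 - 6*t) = (t^2 + 2*t - 35)/(t - 6)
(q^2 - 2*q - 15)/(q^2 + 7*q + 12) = (q - 5)/(q + 4)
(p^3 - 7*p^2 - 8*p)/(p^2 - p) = (p^2 - 7*p - 8)/(p - 1)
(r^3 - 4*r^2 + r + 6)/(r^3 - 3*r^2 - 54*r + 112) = (r^2 - 2*r - 3)/(r^2 - r - 56)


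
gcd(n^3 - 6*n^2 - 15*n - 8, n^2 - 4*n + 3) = 1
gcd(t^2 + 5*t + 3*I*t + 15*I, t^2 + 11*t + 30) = t + 5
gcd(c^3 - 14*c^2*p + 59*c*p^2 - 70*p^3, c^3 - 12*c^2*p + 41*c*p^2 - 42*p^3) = c^2 - 9*c*p + 14*p^2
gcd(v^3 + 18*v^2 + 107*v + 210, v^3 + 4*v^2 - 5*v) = v + 5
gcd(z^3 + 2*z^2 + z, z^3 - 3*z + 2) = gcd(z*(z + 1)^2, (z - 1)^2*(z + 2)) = 1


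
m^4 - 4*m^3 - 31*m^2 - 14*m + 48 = (m - 8)*(m - 1)*(m + 2)*(m + 3)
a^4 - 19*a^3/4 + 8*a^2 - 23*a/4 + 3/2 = (a - 2)*(a - 1)^2*(a - 3/4)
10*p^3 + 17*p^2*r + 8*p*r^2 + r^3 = (p + r)*(2*p + r)*(5*p + r)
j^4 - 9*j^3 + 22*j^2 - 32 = (j - 4)^2*(j - 2)*(j + 1)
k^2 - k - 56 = (k - 8)*(k + 7)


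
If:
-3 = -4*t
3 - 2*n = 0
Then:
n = 3/2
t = 3/4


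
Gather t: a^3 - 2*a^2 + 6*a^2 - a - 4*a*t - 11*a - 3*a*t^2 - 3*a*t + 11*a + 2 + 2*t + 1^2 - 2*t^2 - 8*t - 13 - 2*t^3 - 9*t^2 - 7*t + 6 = a^3 + 4*a^2 - a - 2*t^3 + t^2*(-3*a - 11) + t*(-7*a - 13) - 4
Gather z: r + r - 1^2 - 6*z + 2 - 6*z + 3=2*r - 12*z + 4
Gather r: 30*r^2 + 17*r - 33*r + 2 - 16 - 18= 30*r^2 - 16*r - 32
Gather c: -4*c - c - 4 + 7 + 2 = 5 - 5*c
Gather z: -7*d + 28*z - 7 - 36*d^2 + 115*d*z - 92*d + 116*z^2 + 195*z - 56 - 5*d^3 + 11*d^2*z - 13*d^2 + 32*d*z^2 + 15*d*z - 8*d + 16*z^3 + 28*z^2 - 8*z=-5*d^3 - 49*d^2 - 107*d + 16*z^3 + z^2*(32*d + 144) + z*(11*d^2 + 130*d + 215) - 63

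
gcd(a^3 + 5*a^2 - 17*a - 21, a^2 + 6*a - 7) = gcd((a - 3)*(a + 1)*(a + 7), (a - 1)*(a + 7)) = a + 7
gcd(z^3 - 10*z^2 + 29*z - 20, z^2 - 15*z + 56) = 1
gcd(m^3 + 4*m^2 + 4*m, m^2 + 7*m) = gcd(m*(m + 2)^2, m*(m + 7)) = m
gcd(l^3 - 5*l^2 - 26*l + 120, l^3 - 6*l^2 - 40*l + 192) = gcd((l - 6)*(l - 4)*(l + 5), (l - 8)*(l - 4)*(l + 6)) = l - 4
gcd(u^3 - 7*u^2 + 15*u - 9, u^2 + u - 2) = u - 1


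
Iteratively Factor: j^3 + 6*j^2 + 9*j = (j)*(j^2 + 6*j + 9) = j*(j + 3)*(j + 3)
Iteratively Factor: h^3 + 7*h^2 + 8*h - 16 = (h + 4)*(h^2 + 3*h - 4) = (h + 4)^2*(h - 1)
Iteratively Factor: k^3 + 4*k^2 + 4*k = (k + 2)*(k^2 + 2*k) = k*(k + 2)*(k + 2)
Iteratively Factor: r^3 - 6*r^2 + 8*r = (r - 4)*(r^2 - 2*r) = (r - 4)*(r - 2)*(r)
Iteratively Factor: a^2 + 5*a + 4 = (a + 4)*(a + 1)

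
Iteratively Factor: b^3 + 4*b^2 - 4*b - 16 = (b - 2)*(b^2 + 6*b + 8) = (b - 2)*(b + 4)*(b + 2)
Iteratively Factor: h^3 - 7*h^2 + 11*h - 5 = (h - 1)*(h^2 - 6*h + 5) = (h - 1)^2*(h - 5)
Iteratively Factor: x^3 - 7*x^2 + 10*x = (x - 2)*(x^2 - 5*x) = (x - 5)*(x - 2)*(x)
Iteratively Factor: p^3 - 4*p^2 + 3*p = (p - 3)*(p^2 - p) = (p - 3)*(p - 1)*(p)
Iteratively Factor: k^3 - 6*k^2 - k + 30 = (k - 5)*(k^2 - k - 6) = (k - 5)*(k - 3)*(k + 2)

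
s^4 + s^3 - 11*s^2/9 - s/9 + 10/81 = (s - 2/3)*(s - 1/3)*(s + 1/3)*(s + 5/3)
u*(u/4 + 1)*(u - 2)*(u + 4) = u^4/4 + 3*u^3/2 - 8*u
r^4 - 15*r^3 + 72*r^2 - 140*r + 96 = (r - 8)*(r - 3)*(r - 2)^2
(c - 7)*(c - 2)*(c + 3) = c^3 - 6*c^2 - 13*c + 42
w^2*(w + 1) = w^3 + w^2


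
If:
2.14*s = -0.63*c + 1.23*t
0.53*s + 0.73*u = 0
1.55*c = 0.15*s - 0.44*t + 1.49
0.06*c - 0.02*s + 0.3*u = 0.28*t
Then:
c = 0.87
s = -0.10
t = 0.27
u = 0.07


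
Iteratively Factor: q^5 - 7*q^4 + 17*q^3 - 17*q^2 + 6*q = (q)*(q^4 - 7*q^3 + 17*q^2 - 17*q + 6) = q*(q - 2)*(q^3 - 5*q^2 + 7*q - 3) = q*(q - 3)*(q - 2)*(q^2 - 2*q + 1) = q*(q - 3)*(q - 2)*(q - 1)*(q - 1)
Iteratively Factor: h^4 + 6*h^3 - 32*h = (h - 2)*(h^3 + 8*h^2 + 16*h) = (h - 2)*(h + 4)*(h^2 + 4*h) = h*(h - 2)*(h + 4)*(h + 4)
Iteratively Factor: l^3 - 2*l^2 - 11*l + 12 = (l - 4)*(l^2 + 2*l - 3) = (l - 4)*(l + 3)*(l - 1)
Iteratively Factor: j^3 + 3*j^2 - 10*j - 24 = (j + 4)*(j^2 - j - 6) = (j - 3)*(j + 4)*(j + 2)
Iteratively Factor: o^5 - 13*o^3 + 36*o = (o)*(o^4 - 13*o^2 + 36) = o*(o + 3)*(o^3 - 3*o^2 - 4*o + 12) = o*(o - 2)*(o + 3)*(o^2 - o - 6) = o*(o - 3)*(o - 2)*(o + 3)*(o + 2)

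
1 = 1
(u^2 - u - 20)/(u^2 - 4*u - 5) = (u + 4)/(u + 1)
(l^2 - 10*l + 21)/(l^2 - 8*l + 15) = (l - 7)/(l - 5)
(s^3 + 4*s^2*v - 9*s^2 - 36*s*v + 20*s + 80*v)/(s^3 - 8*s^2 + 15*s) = (s^2 + 4*s*v - 4*s - 16*v)/(s*(s - 3))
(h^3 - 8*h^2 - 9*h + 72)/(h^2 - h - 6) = (h^2 - 5*h - 24)/(h + 2)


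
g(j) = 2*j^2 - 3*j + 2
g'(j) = 4*j - 3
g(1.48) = 1.94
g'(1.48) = 2.92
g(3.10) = 11.92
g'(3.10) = 9.40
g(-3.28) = 33.36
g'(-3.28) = -16.12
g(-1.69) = 12.78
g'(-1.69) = -9.76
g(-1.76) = 13.48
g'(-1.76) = -10.04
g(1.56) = 2.19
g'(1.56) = 3.24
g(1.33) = 1.55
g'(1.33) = 2.32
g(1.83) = 3.21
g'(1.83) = 4.32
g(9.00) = 137.00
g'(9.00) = 33.00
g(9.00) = 137.00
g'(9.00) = 33.00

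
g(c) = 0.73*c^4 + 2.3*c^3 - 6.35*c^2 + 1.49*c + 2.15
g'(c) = 2.92*c^3 + 6.9*c^2 - 12.7*c + 1.49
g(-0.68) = -2.37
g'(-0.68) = 12.40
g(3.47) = 132.80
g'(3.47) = 162.51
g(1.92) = 7.80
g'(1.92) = 23.21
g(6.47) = 1648.11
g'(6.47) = 999.01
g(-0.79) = -3.84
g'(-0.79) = 14.39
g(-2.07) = -35.14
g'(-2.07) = 31.45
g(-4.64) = -32.87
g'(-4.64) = -82.73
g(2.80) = 51.90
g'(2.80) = 84.13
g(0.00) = 2.15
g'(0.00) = 1.49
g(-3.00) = -62.44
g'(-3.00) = 22.85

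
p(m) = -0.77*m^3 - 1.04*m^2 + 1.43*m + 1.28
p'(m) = -2.31*m^2 - 2.08*m + 1.43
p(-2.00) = 0.42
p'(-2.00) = -3.65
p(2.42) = -12.26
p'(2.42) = -17.13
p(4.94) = -109.86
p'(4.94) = -65.22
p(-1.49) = -0.61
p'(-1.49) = -0.60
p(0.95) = 1.04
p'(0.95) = -2.63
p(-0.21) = 0.94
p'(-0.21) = 1.76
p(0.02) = 1.31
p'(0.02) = 1.39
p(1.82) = -4.20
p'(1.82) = -10.01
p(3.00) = -24.58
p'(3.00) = -25.60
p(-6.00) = 121.58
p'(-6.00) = -69.25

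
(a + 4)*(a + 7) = a^2 + 11*a + 28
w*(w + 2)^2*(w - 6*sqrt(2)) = w^4 - 6*sqrt(2)*w^3 + 4*w^3 - 24*sqrt(2)*w^2 + 4*w^2 - 24*sqrt(2)*w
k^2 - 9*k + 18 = (k - 6)*(k - 3)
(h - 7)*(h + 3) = h^2 - 4*h - 21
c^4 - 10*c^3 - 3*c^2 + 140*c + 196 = (c - 7)^2*(c + 2)^2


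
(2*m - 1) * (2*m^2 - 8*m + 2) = 4*m^3 - 18*m^2 + 12*m - 2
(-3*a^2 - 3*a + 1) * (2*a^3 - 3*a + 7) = -6*a^5 - 6*a^4 + 11*a^3 - 12*a^2 - 24*a + 7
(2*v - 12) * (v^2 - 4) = 2*v^3 - 12*v^2 - 8*v + 48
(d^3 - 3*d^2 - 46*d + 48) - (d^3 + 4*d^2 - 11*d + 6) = -7*d^2 - 35*d + 42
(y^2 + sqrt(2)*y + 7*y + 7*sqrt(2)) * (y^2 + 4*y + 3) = y^4 + sqrt(2)*y^3 + 11*y^3 + 11*sqrt(2)*y^2 + 31*y^2 + 21*y + 31*sqrt(2)*y + 21*sqrt(2)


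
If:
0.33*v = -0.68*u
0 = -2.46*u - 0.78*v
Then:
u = 0.00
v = 0.00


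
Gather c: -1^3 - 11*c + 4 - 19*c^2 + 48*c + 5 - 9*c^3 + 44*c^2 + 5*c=-9*c^3 + 25*c^2 + 42*c + 8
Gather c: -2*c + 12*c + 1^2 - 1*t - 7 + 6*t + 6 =10*c + 5*t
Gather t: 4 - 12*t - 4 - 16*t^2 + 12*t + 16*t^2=0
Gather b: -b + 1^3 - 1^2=-b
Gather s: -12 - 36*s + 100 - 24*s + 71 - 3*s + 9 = 168 - 63*s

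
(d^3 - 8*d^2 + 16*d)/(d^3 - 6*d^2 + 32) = d/(d + 2)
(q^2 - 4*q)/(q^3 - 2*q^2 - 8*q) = 1/(q + 2)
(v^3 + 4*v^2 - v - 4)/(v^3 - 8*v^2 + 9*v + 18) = (v^2 + 3*v - 4)/(v^2 - 9*v + 18)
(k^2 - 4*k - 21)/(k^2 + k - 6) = (k - 7)/(k - 2)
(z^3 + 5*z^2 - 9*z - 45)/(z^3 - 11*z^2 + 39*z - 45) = (z^2 + 8*z + 15)/(z^2 - 8*z + 15)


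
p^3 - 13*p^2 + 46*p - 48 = (p - 8)*(p - 3)*(p - 2)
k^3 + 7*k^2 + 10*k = k*(k + 2)*(k + 5)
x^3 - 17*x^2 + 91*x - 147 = (x - 7)^2*(x - 3)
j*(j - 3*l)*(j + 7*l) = j^3 + 4*j^2*l - 21*j*l^2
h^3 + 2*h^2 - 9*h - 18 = (h - 3)*(h + 2)*(h + 3)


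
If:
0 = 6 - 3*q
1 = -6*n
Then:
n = -1/6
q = 2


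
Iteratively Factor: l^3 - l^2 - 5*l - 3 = (l + 1)*(l^2 - 2*l - 3) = (l + 1)^2*(l - 3)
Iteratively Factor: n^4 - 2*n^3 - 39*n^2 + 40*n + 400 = (n - 5)*(n^3 + 3*n^2 - 24*n - 80) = (n - 5)*(n + 4)*(n^2 - n - 20) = (n - 5)^2*(n + 4)*(n + 4)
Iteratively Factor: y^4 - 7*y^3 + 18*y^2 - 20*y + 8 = (y - 2)*(y^3 - 5*y^2 + 8*y - 4) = (y - 2)*(y - 1)*(y^2 - 4*y + 4) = (y - 2)^2*(y - 1)*(y - 2)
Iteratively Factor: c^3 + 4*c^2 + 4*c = (c + 2)*(c^2 + 2*c) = (c + 2)^2*(c)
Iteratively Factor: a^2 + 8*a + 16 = (a + 4)*(a + 4)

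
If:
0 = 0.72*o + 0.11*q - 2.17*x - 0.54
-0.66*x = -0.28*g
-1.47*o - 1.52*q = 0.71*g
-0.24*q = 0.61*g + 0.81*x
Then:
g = 0.43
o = 1.56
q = -1.71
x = 0.18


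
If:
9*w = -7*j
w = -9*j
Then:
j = 0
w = 0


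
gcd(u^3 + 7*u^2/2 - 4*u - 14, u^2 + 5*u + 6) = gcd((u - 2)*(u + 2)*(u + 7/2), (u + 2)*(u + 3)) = u + 2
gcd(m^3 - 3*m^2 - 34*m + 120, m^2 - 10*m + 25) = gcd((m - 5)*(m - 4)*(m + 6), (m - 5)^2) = m - 5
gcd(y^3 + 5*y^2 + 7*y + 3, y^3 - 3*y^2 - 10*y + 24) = y + 3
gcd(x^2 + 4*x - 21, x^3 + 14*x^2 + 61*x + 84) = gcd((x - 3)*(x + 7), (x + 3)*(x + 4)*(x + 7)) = x + 7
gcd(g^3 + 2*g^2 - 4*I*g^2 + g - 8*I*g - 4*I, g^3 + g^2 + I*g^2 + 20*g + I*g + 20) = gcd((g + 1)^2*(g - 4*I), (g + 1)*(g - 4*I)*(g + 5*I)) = g^2 + g*(1 - 4*I) - 4*I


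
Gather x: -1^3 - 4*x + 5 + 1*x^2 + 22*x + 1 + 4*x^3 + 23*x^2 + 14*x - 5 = 4*x^3 + 24*x^2 + 32*x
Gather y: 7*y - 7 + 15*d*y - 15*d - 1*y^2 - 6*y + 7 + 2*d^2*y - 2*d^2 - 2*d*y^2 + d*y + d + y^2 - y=-2*d^2 - 2*d*y^2 - 14*d + y*(2*d^2 + 16*d)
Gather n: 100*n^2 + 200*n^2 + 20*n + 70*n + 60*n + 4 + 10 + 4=300*n^2 + 150*n + 18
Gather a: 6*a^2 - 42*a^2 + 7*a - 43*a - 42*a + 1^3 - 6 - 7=-36*a^2 - 78*a - 12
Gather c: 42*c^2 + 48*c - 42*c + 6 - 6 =42*c^2 + 6*c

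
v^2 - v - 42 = (v - 7)*(v + 6)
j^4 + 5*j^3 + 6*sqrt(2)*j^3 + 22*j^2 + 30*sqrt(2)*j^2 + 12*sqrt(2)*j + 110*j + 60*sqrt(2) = (j + 5)*(j + sqrt(2))*(j + 2*sqrt(2))*(j + 3*sqrt(2))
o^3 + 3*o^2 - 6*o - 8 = (o - 2)*(o + 1)*(o + 4)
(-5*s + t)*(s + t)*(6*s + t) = -30*s^3 - 29*s^2*t + 2*s*t^2 + t^3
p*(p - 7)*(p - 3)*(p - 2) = p^4 - 12*p^3 + 41*p^2 - 42*p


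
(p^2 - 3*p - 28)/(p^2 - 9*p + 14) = (p + 4)/(p - 2)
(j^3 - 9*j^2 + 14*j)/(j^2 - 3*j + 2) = j*(j - 7)/(j - 1)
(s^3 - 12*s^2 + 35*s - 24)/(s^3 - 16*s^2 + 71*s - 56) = (s - 3)/(s - 7)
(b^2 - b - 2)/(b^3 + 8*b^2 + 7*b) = (b - 2)/(b*(b + 7))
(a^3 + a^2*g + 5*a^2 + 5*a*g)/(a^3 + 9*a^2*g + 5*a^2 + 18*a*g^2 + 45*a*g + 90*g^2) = a*(a + g)/(a^2 + 9*a*g + 18*g^2)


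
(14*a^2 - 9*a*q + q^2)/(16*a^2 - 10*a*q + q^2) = (-7*a + q)/(-8*a + q)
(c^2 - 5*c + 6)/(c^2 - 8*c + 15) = (c - 2)/(c - 5)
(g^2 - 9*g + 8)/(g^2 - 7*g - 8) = (g - 1)/(g + 1)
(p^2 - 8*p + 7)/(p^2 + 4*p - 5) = (p - 7)/(p + 5)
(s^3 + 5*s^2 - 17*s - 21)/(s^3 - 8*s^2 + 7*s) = (s^3 + 5*s^2 - 17*s - 21)/(s*(s^2 - 8*s + 7))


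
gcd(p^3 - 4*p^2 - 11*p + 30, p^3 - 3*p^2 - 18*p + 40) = p^2 - 7*p + 10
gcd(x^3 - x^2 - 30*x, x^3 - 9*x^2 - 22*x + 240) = x^2 - x - 30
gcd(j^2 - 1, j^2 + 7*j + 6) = j + 1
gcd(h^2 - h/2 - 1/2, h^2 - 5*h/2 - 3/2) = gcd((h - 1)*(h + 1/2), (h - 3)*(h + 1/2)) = h + 1/2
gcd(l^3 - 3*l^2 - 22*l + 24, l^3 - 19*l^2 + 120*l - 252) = l - 6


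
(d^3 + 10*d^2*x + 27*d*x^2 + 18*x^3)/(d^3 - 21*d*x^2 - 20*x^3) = (-d^2 - 9*d*x - 18*x^2)/(-d^2 + d*x + 20*x^2)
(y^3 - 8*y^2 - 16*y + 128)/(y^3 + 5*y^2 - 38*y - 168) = (y^2 - 12*y + 32)/(y^2 + y - 42)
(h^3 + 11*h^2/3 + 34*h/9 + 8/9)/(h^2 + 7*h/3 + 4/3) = (3*h^2 + 7*h + 2)/(3*(h + 1))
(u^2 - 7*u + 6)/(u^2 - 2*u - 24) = (u - 1)/(u + 4)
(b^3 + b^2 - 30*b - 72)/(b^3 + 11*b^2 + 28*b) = (b^2 - 3*b - 18)/(b*(b + 7))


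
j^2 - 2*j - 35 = (j - 7)*(j + 5)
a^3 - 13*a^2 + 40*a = a*(a - 8)*(a - 5)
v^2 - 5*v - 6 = (v - 6)*(v + 1)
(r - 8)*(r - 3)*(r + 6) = r^3 - 5*r^2 - 42*r + 144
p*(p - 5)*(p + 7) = p^3 + 2*p^2 - 35*p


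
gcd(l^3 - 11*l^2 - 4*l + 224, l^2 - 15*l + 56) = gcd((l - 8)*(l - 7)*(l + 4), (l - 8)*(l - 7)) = l^2 - 15*l + 56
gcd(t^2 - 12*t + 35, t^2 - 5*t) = t - 5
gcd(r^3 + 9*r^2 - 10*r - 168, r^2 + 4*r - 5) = 1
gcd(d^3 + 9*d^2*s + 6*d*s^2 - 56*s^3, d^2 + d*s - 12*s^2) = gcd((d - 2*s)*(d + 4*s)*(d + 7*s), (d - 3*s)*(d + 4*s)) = d + 4*s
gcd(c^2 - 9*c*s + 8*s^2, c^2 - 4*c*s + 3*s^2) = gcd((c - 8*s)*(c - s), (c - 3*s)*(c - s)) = -c + s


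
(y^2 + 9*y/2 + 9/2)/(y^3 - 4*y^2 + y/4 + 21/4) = 2*(2*y^2 + 9*y + 9)/(4*y^3 - 16*y^2 + y + 21)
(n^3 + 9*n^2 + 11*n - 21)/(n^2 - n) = n + 10 + 21/n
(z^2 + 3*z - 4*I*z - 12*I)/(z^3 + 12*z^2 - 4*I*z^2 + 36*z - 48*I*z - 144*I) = (z + 3)/(z^2 + 12*z + 36)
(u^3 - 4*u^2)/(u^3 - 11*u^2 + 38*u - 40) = u^2/(u^2 - 7*u + 10)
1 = 1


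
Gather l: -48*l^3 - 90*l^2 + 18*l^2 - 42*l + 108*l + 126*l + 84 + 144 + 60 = -48*l^3 - 72*l^2 + 192*l + 288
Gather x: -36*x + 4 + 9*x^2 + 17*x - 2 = 9*x^2 - 19*x + 2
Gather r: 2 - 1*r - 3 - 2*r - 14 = -3*r - 15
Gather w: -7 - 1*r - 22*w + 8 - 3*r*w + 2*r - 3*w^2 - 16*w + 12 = r - 3*w^2 + w*(-3*r - 38) + 13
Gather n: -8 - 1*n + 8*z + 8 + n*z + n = n*z + 8*z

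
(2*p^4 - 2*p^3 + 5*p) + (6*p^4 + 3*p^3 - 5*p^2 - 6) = 8*p^4 + p^3 - 5*p^2 + 5*p - 6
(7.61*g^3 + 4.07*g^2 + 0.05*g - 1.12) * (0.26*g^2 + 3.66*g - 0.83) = 1.9786*g^5 + 28.9108*g^4 + 8.5929*g^3 - 3.4863*g^2 - 4.1407*g + 0.9296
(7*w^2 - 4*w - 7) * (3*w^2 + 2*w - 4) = 21*w^4 + 2*w^3 - 57*w^2 + 2*w + 28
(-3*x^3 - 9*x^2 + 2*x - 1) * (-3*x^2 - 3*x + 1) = 9*x^5 + 36*x^4 + 18*x^3 - 12*x^2 + 5*x - 1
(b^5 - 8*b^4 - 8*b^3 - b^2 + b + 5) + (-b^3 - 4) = b^5 - 8*b^4 - 9*b^3 - b^2 + b + 1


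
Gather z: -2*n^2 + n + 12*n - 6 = -2*n^2 + 13*n - 6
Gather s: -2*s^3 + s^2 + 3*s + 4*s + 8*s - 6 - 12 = -2*s^3 + s^2 + 15*s - 18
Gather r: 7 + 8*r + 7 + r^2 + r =r^2 + 9*r + 14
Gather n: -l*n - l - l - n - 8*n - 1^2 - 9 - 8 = -2*l + n*(-l - 9) - 18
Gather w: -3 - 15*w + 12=9 - 15*w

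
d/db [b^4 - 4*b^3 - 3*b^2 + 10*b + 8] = 4*b^3 - 12*b^2 - 6*b + 10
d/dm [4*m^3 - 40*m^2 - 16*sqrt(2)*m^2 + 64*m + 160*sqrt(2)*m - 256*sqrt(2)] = 12*m^2 - 80*m - 32*sqrt(2)*m + 64 + 160*sqrt(2)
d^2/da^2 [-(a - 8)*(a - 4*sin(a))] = 2*(16 - 2*a)*sin(a) + 8*cos(a) - 2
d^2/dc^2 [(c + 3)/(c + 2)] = 2/(c + 2)^3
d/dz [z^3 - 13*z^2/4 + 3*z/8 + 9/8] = 3*z^2 - 13*z/2 + 3/8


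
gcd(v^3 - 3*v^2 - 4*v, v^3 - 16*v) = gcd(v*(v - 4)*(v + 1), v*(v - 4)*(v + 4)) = v^2 - 4*v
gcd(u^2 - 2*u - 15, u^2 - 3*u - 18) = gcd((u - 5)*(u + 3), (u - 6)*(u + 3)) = u + 3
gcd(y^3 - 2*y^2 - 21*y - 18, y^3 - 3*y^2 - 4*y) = y + 1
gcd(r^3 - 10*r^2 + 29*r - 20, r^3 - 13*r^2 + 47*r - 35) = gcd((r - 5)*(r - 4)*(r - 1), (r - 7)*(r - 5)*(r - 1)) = r^2 - 6*r + 5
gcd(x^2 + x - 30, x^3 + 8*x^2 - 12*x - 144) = x + 6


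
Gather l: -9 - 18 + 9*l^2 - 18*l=9*l^2 - 18*l - 27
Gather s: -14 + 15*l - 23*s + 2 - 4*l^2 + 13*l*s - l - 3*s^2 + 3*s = -4*l^2 + 14*l - 3*s^2 + s*(13*l - 20) - 12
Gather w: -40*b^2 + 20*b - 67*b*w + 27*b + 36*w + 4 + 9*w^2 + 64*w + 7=-40*b^2 + 47*b + 9*w^2 + w*(100 - 67*b) + 11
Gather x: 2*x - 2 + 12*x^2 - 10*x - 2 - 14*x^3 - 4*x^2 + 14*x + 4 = -14*x^3 + 8*x^2 + 6*x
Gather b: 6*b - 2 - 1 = 6*b - 3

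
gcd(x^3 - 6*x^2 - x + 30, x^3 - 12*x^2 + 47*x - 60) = x^2 - 8*x + 15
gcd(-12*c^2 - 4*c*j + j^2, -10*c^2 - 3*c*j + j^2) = 2*c + j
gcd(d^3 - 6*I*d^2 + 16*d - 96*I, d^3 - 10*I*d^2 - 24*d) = d^2 - 10*I*d - 24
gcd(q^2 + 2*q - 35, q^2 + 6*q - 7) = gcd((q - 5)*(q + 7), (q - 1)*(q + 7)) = q + 7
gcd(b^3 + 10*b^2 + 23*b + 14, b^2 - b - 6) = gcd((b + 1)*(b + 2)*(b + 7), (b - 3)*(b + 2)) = b + 2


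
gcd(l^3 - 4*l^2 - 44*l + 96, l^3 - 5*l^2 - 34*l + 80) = l^2 - 10*l + 16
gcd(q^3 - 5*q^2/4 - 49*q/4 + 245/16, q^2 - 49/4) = q^2 - 49/4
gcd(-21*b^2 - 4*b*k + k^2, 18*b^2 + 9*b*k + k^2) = 3*b + k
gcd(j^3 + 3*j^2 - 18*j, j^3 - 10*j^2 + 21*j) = j^2 - 3*j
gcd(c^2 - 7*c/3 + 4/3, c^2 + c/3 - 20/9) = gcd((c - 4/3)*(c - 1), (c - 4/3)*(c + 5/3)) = c - 4/3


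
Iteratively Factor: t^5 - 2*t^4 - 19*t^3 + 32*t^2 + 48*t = (t + 4)*(t^4 - 6*t^3 + 5*t^2 + 12*t) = (t - 3)*(t + 4)*(t^3 - 3*t^2 - 4*t) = t*(t - 3)*(t + 4)*(t^2 - 3*t - 4) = t*(t - 3)*(t + 1)*(t + 4)*(t - 4)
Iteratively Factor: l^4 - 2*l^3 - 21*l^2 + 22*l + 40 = (l - 2)*(l^3 - 21*l - 20) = (l - 2)*(l + 4)*(l^2 - 4*l - 5) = (l - 5)*(l - 2)*(l + 4)*(l + 1)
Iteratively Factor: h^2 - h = (h - 1)*(h)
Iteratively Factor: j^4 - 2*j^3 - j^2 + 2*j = (j - 2)*(j^3 - j) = (j - 2)*(j + 1)*(j^2 - j) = j*(j - 2)*(j + 1)*(j - 1)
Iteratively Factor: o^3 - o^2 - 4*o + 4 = (o + 2)*(o^2 - 3*o + 2) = (o - 2)*(o + 2)*(o - 1)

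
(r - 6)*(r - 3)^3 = r^4 - 15*r^3 + 81*r^2 - 189*r + 162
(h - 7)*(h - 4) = h^2 - 11*h + 28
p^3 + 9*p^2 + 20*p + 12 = (p + 1)*(p + 2)*(p + 6)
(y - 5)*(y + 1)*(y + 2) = y^3 - 2*y^2 - 13*y - 10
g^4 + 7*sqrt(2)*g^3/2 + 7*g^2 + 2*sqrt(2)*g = g*(g + sqrt(2)/2)*(g + sqrt(2))*(g + 2*sqrt(2))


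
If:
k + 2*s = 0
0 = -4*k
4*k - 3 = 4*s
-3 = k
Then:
No Solution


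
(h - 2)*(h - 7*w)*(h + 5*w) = h^3 - 2*h^2*w - 2*h^2 - 35*h*w^2 + 4*h*w + 70*w^2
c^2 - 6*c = c*(c - 6)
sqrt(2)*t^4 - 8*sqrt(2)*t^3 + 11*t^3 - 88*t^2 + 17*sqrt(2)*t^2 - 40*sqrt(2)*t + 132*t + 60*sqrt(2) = (t - 6)*(t - 2)*(t + 5*sqrt(2))*(sqrt(2)*t + 1)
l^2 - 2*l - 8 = (l - 4)*(l + 2)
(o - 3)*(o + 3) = o^2 - 9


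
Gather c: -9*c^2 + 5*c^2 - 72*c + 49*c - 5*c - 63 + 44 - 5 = -4*c^2 - 28*c - 24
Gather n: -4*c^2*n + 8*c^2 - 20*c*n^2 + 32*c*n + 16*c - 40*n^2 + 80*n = 8*c^2 + 16*c + n^2*(-20*c - 40) + n*(-4*c^2 + 32*c + 80)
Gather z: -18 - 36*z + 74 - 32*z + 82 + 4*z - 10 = 128 - 64*z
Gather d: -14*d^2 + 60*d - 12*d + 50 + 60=-14*d^2 + 48*d + 110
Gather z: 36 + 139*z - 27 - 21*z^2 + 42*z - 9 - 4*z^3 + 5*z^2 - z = -4*z^3 - 16*z^2 + 180*z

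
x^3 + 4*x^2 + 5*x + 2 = (x + 1)^2*(x + 2)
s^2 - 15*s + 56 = (s - 8)*(s - 7)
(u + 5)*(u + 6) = u^2 + 11*u + 30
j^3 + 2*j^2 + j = j*(j + 1)^2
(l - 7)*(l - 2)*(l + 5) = l^3 - 4*l^2 - 31*l + 70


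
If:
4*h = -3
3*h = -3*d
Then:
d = 3/4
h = -3/4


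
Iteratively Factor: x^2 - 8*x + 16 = (x - 4)*(x - 4)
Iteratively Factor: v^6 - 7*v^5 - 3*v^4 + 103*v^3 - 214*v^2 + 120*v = (v - 3)*(v^5 - 4*v^4 - 15*v^3 + 58*v^2 - 40*v) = (v - 5)*(v - 3)*(v^4 + v^3 - 10*v^2 + 8*v) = v*(v - 5)*(v - 3)*(v^3 + v^2 - 10*v + 8) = v*(v - 5)*(v - 3)*(v - 1)*(v^2 + 2*v - 8) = v*(v - 5)*(v - 3)*(v - 2)*(v - 1)*(v + 4)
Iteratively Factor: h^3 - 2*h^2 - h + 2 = (h - 2)*(h^2 - 1) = (h - 2)*(h + 1)*(h - 1)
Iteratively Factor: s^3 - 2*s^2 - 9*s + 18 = (s - 3)*(s^2 + s - 6) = (s - 3)*(s - 2)*(s + 3)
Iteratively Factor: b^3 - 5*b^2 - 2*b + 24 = (b - 4)*(b^2 - b - 6) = (b - 4)*(b - 3)*(b + 2)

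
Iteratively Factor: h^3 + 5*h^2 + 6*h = (h)*(h^2 + 5*h + 6) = h*(h + 3)*(h + 2)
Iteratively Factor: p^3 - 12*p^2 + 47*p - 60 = (p - 3)*(p^2 - 9*p + 20) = (p - 4)*(p - 3)*(p - 5)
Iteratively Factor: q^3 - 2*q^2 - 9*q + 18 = (q + 3)*(q^2 - 5*q + 6) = (q - 3)*(q + 3)*(q - 2)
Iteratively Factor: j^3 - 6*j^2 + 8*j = (j)*(j^2 - 6*j + 8) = j*(j - 4)*(j - 2)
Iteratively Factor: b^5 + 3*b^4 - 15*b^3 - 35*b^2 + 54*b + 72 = (b + 3)*(b^4 - 15*b^2 + 10*b + 24) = (b + 3)*(b + 4)*(b^3 - 4*b^2 + b + 6) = (b + 1)*(b + 3)*(b + 4)*(b^2 - 5*b + 6) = (b - 2)*(b + 1)*(b + 3)*(b + 4)*(b - 3)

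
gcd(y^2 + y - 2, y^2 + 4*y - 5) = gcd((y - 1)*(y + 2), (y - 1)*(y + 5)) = y - 1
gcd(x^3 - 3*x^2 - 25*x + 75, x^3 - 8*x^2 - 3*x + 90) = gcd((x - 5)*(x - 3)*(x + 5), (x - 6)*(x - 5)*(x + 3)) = x - 5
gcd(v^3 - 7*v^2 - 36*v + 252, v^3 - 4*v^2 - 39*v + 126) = v^2 - v - 42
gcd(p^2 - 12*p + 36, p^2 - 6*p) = p - 6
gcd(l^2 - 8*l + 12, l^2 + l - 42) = l - 6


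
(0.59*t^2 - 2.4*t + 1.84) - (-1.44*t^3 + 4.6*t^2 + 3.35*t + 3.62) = 1.44*t^3 - 4.01*t^2 - 5.75*t - 1.78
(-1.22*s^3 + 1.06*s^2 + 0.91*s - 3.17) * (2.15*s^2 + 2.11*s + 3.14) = -2.623*s^5 - 0.2952*s^4 + 0.3623*s^3 - 1.567*s^2 - 3.8313*s - 9.9538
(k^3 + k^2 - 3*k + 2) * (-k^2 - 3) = -k^5 - k^4 - 5*k^2 + 9*k - 6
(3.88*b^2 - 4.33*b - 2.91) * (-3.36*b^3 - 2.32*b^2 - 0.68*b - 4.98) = -13.0368*b^5 + 5.5472*b^4 + 17.1848*b^3 - 9.6268*b^2 + 23.5422*b + 14.4918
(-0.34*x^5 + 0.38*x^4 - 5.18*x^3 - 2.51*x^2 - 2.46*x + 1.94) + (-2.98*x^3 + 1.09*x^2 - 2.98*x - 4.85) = -0.34*x^5 + 0.38*x^4 - 8.16*x^3 - 1.42*x^2 - 5.44*x - 2.91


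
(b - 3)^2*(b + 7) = b^3 + b^2 - 33*b + 63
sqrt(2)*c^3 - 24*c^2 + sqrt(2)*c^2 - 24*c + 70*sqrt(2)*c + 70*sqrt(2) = (c - 7*sqrt(2))*(c - 5*sqrt(2))*(sqrt(2)*c + sqrt(2))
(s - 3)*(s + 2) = s^2 - s - 6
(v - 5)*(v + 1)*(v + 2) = v^3 - 2*v^2 - 13*v - 10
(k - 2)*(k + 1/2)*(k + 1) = k^3 - k^2/2 - 5*k/2 - 1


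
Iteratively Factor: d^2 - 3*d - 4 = (d + 1)*(d - 4)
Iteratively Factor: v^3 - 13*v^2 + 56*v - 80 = (v - 4)*(v^2 - 9*v + 20) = (v - 4)^2*(v - 5)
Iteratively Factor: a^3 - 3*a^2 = (a)*(a^2 - 3*a) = a^2*(a - 3)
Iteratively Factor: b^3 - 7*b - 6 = (b + 1)*(b^2 - b - 6) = (b - 3)*(b + 1)*(b + 2)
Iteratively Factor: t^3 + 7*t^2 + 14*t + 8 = (t + 4)*(t^2 + 3*t + 2) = (t + 2)*(t + 4)*(t + 1)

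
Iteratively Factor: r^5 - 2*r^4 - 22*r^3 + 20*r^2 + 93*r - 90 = (r - 1)*(r^4 - r^3 - 23*r^2 - 3*r + 90) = (r - 5)*(r - 1)*(r^3 + 4*r^2 - 3*r - 18) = (r - 5)*(r - 1)*(r + 3)*(r^2 + r - 6) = (r - 5)*(r - 1)*(r + 3)^2*(r - 2)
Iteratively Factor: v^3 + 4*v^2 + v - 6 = (v - 1)*(v^2 + 5*v + 6) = (v - 1)*(v + 2)*(v + 3)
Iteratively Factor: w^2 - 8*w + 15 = (w - 3)*(w - 5)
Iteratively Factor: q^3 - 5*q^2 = (q - 5)*(q^2) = q*(q - 5)*(q)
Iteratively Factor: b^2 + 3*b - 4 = (b + 4)*(b - 1)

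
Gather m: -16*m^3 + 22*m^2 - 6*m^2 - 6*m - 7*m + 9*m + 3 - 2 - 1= -16*m^3 + 16*m^2 - 4*m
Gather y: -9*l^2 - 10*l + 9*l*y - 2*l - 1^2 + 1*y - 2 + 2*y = -9*l^2 - 12*l + y*(9*l + 3) - 3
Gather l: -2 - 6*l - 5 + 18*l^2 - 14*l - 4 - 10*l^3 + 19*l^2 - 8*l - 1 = -10*l^3 + 37*l^2 - 28*l - 12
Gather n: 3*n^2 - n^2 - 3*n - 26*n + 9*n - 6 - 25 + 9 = 2*n^2 - 20*n - 22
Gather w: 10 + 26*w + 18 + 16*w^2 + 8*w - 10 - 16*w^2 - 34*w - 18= 0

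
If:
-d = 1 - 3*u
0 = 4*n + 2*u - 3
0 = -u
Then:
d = -1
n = 3/4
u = 0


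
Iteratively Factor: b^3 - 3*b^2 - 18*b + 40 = (b + 4)*(b^2 - 7*b + 10) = (b - 5)*(b + 4)*(b - 2)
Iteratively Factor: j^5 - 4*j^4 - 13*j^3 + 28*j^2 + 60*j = (j - 5)*(j^4 + j^3 - 8*j^2 - 12*j) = (j - 5)*(j + 2)*(j^3 - j^2 - 6*j) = (j - 5)*(j - 3)*(j + 2)*(j^2 + 2*j) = (j - 5)*(j - 3)*(j + 2)^2*(j)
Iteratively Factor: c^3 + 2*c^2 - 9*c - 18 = (c + 3)*(c^2 - c - 6) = (c - 3)*(c + 3)*(c + 2)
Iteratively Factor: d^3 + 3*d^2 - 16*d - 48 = (d - 4)*(d^2 + 7*d + 12) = (d - 4)*(d + 4)*(d + 3)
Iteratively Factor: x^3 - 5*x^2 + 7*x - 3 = (x - 3)*(x^2 - 2*x + 1) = (x - 3)*(x - 1)*(x - 1)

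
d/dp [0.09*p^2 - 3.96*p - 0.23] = 0.18*p - 3.96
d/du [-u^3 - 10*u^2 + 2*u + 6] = -3*u^2 - 20*u + 2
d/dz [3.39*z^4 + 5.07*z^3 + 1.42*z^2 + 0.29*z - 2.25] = 13.56*z^3 + 15.21*z^2 + 2.84*z + 0.29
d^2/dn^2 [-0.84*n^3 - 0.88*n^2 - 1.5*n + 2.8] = -5.04*n - 1.76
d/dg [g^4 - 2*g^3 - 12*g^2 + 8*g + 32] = 4*g^3 - 6*g^2 - 24*g + 8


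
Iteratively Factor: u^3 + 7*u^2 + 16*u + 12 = (u + 2)*(u^2 + 5*u + 6) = (u + 2)^2*(u + 3)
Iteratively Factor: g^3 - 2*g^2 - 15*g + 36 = (g - 3)*(g^2 + g - 12) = (g - 3)^2*(g + 4)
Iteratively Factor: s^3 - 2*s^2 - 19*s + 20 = (s - 1)*(s^2 - s - 20) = (s - 5)*(s - 1)*(s + 4)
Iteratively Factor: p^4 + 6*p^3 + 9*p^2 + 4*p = (p + 4)*(p^3 + 2*p^2 + p) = (p + 1)*(p + 4)*(p^2 + p) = p*(p + 1)*(p + 4)*(p + 1)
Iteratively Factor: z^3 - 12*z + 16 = (z + 4)*(z^2 - 4*z + 4) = (z - 2)*(z + 4)*(z - 2)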